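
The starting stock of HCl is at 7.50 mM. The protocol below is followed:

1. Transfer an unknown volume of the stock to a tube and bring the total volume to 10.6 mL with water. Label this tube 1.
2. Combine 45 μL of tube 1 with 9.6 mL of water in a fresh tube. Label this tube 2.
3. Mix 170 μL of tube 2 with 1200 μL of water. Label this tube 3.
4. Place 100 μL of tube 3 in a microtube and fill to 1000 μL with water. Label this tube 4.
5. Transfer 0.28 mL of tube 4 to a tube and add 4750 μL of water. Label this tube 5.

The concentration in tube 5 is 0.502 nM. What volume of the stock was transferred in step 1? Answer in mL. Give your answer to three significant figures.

Step 1: v brought to 10.6 mL → factor = 10.6 mL/v
Step 2: 45 μL + 9.6 mL = 9645 μL total → factor 9645/45 = 214.33
Step 3: 170 μL + 1200 μL = 1370 μL total → factor 1370/170 = 8.0588
Step 4: 100 μL brought to 1000 μL → factor 1000/100 = 10
Step 5: 0.28 mL + 4750 μL = 5.03 mL total → factor 5.03/0.28 = 17.964
Product of known-step factors = 3.1029 × 10^5
Overall factor = 7.50 mM / (0.502 nM) = 1.494 × 10^7
Step-1 factor = 1.494 × 10^7 / 3.1029 × 10^5 = 48.149
v = 10.6 mL / 48.149 = 0.220 mL

0.220 mL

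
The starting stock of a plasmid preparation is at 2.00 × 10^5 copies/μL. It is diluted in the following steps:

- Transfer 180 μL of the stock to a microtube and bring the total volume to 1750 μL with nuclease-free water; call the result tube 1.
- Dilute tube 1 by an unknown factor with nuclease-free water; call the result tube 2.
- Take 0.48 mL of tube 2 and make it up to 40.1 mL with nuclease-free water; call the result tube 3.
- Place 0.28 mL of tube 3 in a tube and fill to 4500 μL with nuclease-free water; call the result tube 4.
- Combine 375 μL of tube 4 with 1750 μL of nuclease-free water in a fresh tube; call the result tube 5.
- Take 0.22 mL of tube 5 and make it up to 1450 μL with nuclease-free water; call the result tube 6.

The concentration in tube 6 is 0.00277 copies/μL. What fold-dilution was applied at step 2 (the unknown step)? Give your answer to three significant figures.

Step 1: 180 μL brought to 1750 μL → factor 1750/180 = 9.7222
Step 2: unknown factor x
Step 3: 0.48 mL brought to 40.1 mL → factor 40.1/0.48 = 83.542
Step 4: 0.28 mL brought to 4500 μL → factor 4.5/0.28 = 16.071
Step 5: 375 μL + 1750 μL = 2125 μL total → factor 2125/375 = 5.6667
Step 6: 0.22 mL brought to 1450 μL → factor 1.45/0.22 = 6.5909
Product of known-step factors = 4.8752 × 10^5
Overall factor = 2.00 × 10^5 copies/μL / (0.00277 copies/μL) = 7.2202 × 10^7
x = 7.2202 × 10^7 / 4.8752 × 10^5 = 148

148-fold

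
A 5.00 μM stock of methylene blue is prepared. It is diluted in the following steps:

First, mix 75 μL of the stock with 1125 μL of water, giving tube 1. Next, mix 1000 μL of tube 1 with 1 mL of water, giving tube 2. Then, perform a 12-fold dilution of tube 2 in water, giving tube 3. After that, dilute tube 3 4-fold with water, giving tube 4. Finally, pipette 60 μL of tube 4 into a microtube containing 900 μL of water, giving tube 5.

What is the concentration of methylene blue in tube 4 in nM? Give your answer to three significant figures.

3.26 nM

Step 1: 75 μL + 1125 μL = 1200 μL total → factor 1200/75 = 16
Step 2: 1000 μL + 1 mL = 2000 μL total → factor 2000/1000 = 2
Step 3: 12-fold → factor 12
Step 4: 4-fold → factor 4
Dilution factor through tube 4 = 16 × 2 × 12 × 4 = 1536
[tube 4] = 5.00 μM / 1536 = 0.003255 μM = 3.26 nM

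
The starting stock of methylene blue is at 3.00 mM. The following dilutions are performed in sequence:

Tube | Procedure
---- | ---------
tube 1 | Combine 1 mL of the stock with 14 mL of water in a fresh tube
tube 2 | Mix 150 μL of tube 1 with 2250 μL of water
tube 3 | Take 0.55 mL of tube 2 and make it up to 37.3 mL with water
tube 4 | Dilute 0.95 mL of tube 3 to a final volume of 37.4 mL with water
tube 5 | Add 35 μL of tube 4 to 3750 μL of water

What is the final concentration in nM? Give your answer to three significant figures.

Step 1: 1 mL + 14 mL = 15 mL total → factor 15/1 = 15
Step 2: 150 μL + 2250 μL = 2400 μL total → factor 2400/150 = 16
Step 3: 0.55 mL brought to 37.3 mL → factor 37.3/0.55 = 67.818
Step 4: 0.95 mL brought to 37.4 mL → factor 37.4/0.95 = 39.368
Step 5: 35 μL + 3750 μL = 3785 μL total → factor 3785/35 = 108.14
Overall dilution factor = 15 × 16 × 67.818 × 39.368 × 108.14 = 6.9295 × 10^7
Final = 3.00 mM / 6.9295 × 10^7 = 4.329 × 10^-8 mM = 0.0433 nM

0.0433 nM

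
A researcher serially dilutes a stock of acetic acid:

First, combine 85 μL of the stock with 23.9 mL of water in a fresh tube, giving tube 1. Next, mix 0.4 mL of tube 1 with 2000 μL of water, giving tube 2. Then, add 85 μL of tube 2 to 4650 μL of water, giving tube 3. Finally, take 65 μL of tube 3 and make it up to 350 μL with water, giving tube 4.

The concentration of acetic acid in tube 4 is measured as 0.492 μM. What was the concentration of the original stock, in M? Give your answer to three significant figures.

Step 1: 85 μL + 23.9 mL = 23985 μL total → factor 23985/85 = 282.18
Step 2: 0.4 mL + 2000 μL = 2.4 mL total → factor 2.4/0.4 = 6
Step 3: 85 μL + 4650 μL = 4735 μL total → factor 4735/85 = 55.706
Step 4: 65 μL brought to 350 μL → factor 350/65 = 5.3846
Overall dilution factor = 282.18 × 6 × 55.706 × 5.3846 = 5.0784 × 10^5
Stock = 0.492 μM × 5.0784 × 10^5 = 2.499 × 10^5 μM = 0.250 M

0.250 M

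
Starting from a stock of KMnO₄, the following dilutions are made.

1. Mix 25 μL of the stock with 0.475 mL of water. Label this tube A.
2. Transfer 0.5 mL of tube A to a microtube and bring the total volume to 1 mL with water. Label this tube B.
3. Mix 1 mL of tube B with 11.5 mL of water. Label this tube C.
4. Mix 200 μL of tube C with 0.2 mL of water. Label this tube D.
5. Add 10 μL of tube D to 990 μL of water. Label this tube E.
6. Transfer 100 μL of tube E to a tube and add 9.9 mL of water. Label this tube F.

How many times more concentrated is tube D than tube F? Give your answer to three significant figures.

Step 1: 25 μL + 0.475 mL = 500 μL total → factor 500/25 = 20
Step 2: 0.5 mL brought to 1 mL → factor 1/0.5 = 2
Step 3: 1 mL + 11.5 mL = 12.5 mL total → factor 12.5/1 = 12.5
Step 4: 200 μL + 0.2 mL = 400 μL total → factor 400/200 = 2
Step 5: 10 μL + 990 μL = 1000 μL total → factor 1000/10 = 100
Step 6: 100 μL + 9.9 mL = 10000 μL total → factor 10000/100 = 100
Dilution factor to tube D = 1000; to tube F = 1 × 10^7
[tube D]/[tube F] = (factor to tube F)/(factor to tube D) = 1 × 10^7/1000 = 1.00 × 10^4

1.00 × 10^4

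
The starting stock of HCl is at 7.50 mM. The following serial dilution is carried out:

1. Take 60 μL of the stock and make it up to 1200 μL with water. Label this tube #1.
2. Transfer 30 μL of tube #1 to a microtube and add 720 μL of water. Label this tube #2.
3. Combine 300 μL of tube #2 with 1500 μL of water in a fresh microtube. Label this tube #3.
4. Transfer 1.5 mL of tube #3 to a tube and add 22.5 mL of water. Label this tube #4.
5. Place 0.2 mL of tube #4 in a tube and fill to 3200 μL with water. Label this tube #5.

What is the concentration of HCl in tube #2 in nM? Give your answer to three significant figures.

Step 1: 60 μL brought to 1200 μL → factor 1200/60 = 20
Step 2: 30 μL + 720 μL = 750 μL total → factor 750/30 = 25
Dilution factor through tube #2 = 20 × 25 = 500
[tube #2] = 7.50 mM / 500 = 0.01500 mM = 1.50 × 10^4 nM

1.50 × 10^4 nM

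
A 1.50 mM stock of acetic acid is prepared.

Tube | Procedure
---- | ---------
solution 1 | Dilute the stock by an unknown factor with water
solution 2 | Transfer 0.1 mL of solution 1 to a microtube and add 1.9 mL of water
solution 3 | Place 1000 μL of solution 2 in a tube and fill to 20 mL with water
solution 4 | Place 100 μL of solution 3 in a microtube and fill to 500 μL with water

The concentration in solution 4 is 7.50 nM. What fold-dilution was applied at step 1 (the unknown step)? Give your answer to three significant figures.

Step 1: unknown factor x
Step 2: 0.1 mL + 1.9 mL = 2 mL total → factor 2/0.1 = 20
Step 3: 1000 μL brought to 20 mL → factor 20000/1000 = 20
Step 4: 100 μL brought to 500 μL → factor 500/100 = 5
Product of known-step factors = 2000
Overall factor = 1.50 mM / (7.50 nM) = 2 × 10^5
x = 2 × 10^5 / 2000 = 100

100-fold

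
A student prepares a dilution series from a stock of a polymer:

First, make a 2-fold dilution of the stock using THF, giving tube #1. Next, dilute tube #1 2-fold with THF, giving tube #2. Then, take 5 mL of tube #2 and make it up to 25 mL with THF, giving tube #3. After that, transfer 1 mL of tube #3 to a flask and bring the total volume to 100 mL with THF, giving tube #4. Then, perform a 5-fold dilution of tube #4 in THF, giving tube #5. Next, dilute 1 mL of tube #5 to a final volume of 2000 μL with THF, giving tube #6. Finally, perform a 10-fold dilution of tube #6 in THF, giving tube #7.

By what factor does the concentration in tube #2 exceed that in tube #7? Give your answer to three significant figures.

5.00 × 10^4

Step 1: 2-fold → factor 2
Step 2: 2-fold → factor 2
Step 3: 5 mL brought to 25 mL → factor 25/5 = 5
Step 4: 1 mL brought to 100 mL → factor 100/1 = 100
Step 5: 5-fold → factor 5
Step 6: 1 mL brought to 2000 μL → factor 2/1 = 2
Step 7: 10-fold → factor 10
Dilution factor to tube #2 = 4; to tube #7 = 2 × 10^5
[tube #2]/[tube #7] = (factor to tube #7)/(factor to tube #2) = 2 × 10^5/4 = 5.00 × 10^4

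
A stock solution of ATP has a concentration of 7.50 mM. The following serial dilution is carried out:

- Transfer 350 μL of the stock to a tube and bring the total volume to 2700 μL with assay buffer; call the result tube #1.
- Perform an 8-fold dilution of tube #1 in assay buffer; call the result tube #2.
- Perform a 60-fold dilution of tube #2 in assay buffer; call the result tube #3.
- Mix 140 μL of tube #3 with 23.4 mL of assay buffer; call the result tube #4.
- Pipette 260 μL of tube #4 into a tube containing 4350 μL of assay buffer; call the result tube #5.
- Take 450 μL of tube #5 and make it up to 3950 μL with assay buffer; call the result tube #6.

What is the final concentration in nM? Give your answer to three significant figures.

0.0774 nM

Step 1: 350 μL brought to 2700 μL → factor 2700/350 = 7.7143
Step 2: 8-fold → factor 8
Step 3: 60-fold → factor 60
Step 4: 140 μL + 23.4 mL = 23540 μL total → factor 23540/140 = 168.14
Step 5: 260 μL + 4350 μL = 4610 μL total → factor 4610/260 = 17.731
Step 6: 450 μL brought to 3950 μL → factor 3950/450 = 8.7778
Overall dilution factor = 7.7143 × 8 × 60 × 168.14 × 17.731 × 8.7778 = 9.6901 × 10^7
Final = 7.50 mM / 9.6901 × 10^7 = 7.740 × 10^-8 mM = 0.0774 nM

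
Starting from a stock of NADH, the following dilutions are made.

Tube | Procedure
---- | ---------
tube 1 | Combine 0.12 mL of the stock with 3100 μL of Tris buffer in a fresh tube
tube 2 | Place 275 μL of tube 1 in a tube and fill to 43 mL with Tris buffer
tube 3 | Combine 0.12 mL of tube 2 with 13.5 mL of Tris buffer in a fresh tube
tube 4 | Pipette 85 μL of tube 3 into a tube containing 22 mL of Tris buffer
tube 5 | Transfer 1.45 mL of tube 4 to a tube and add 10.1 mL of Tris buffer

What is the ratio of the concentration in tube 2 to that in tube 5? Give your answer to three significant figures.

2.35 × 10^5

Step 1: 0.12 mL + 3100 μL = 3.22 mL total → factor 3.22/0.12 = 26.833
Step 2: 275 μL brought to 43 mL → factor 43000/275 = 156.36
Step 3: 0.12 mL + 13.5 mL = 13.62 mL total → factor 13.62/0.12 = 113.5
Step 4: 85 μL + 22 mL = 22085 μL total → factor 22085/85 = 259.82
Step 5: 1.45 mL + 10.1 mL = 11.55 mL total → factor 11.55/1.45 = 7.9655
Dilution factor to tube 2 = 4195.8; to tube 5 = 9.856 × 10^8
[tube 2]/[tube 5] = (factor to tube 5)/(factor to tube 2) = 9.856 × 10^8/4195.8 = 2.35 × 10^5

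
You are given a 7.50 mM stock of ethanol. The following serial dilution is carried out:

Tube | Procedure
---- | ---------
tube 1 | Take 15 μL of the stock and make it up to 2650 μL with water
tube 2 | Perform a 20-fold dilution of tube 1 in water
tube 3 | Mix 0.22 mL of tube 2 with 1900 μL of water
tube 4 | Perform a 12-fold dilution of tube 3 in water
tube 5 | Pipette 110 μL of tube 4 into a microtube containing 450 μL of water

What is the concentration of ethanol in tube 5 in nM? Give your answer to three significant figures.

3.61 nM

Step 1: 15 μL brought to 2650 μL → factor 2650/15 = 176.67
Step 2: 20-fold → factor 20
Step 3: 0.22 mL + 1900 μL = 2.12 mL total → factor 2.12/0.22 = 9.6364
Step 4: 12-fold → factor 12
Step 5: 110 μL + 450 μL = 560 μL total → factor 560/110 = 5.0909
Overall dilution factor = 176.67 × 20 × 9.6364 × 12 × 5.0909 = 2.0801 × 10^6
Final = 7.50 mM / 2.0801 × 10^6 = 3.606 × 10^-6 mM = 3.61 nM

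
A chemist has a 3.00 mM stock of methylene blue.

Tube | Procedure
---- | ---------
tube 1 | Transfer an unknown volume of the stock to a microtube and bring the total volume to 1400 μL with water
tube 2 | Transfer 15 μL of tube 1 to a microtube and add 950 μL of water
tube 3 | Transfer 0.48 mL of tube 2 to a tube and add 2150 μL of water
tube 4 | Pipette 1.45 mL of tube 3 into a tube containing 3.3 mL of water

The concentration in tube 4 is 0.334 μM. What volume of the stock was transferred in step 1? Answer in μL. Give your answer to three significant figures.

180 μL

Step 1: v brought to 1400 μL → factor = 1400 μL/v
Step 2: 15 μL + 950 μL = 965 μL total → factor 965/15 = 64.333
Step 3: 0.48 mL + 2150 μL = 2.63 mL total → factor 2.63/0.48 = 5.4792
Step 4: 1.45 mL + 3.3 mL = 4.75 mL total → factor 4.75/1.45 = 3.2759
Product of known-step factors = 1154.7
Overall factor = 3.00 mM / (0.334 μM) = 8982
Step-1 factor = 8982 / 1154.7 = 7.7785
v = 1400 μL / 7.7785 = 180 μL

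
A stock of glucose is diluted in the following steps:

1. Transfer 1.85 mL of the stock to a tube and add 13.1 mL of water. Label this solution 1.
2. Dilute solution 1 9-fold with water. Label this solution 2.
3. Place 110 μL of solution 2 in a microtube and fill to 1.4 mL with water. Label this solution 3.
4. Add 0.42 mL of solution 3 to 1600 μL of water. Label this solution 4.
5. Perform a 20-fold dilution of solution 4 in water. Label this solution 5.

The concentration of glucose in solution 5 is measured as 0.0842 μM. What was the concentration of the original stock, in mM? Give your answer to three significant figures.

Step 1: 1.85 mL + 13.1 mL = 14.95 mL total → factor 14.95/1.85 = 8.0811
Step 2: 9-fold → factor 9
Step 3: 110 μL brought to 1.4 mL → factor 1400/110 = 12.727
Step 4: 0.42 mL + 1600 μL = 2.02 mL total → factor 2.02/0.42 = 4.8095
Step 5: 20-fold → factor 20
Overall dilution factor = 8.0811 × 9 × 12.727 × 4.8095 × 20 = 89039
Stock = 0.0842 μM × 89039 = 7497 μM = 7.50 mM

7.50 mM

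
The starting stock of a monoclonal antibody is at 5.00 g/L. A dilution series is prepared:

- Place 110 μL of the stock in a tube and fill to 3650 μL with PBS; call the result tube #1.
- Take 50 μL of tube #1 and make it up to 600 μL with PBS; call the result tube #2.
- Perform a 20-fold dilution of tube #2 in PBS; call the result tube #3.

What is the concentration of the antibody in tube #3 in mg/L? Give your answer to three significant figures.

0.628 mg/L

Step 1: 110 μL brought to 3650 μL → factor 3650/110 = 33.182
Step 2: 50 μL brought to 600 μL → factor 600/50 = 12
Step 3: 20-fold → factor 20
Overall dilution factor = 33.182 × 12 × 20 = 7963.6
Final = 5.00 g/L / 7963.6 = 0.0006279 g/L = 0.628 mg/L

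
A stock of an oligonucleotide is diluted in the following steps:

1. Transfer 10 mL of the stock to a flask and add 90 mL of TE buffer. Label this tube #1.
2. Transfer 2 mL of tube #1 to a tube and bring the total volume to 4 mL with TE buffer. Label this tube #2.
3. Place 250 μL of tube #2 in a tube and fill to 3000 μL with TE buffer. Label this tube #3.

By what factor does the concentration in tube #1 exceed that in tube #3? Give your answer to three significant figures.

Step 1: 10 mL + 90 mL = 100 mL total → factor 100/10 = 10
Step 2: 2 mL brought to 4 mL → factor 4/2 = 2
Step 3: 250 μL brought to 3000 μL → factor 3000/250 = 12
Dilution factor to tube #1 = 10; to tube #3 = 240
[tube #1]/[tube #3] = (factor to tube #3)/(factor to tube #1) = 240/10 = 24.0

24.0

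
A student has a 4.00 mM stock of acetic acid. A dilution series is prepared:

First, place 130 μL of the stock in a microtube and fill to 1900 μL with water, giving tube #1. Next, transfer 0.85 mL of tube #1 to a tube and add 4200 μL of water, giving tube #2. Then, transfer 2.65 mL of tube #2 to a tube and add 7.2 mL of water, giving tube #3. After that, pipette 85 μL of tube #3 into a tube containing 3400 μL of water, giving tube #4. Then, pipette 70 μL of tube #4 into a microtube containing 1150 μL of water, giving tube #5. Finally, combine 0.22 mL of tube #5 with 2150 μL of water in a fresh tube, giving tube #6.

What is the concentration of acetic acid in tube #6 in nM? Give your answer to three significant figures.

Step 1: 130 μL brought to 1900 μL → factor 1900/130 = 14.615
Step 2: 0.85 mL + 4200 μL = 5.05 mL total → factor 5.05/0.85 = 5.9412
Step 3: 2.65 mL + 7.2 mL = 9.85 mL total → factor 9.85/2.65 = 3.717
Step 4: 85 μL + 3400 μL = 3485 μL total → factor 3485/85 = 41
Step 5: 70 μL + 1150 μL = 1220 μL total → factor 1220/70 = 17.429
Step 6: 0.22 mL + 2150 μL = 2.37 mL total → factor 2.37/0.22 = 10.773
Overall dilution factor = 14.615 × 5.9412 × 3.717 × 41 × 17.429 × 10.773 = 2.4845 × 10^6
Final = 4.00 mM / 2.4845 × 10^6 = 1.610 × 10^-6 mM = 1.61 nM

1.61 nM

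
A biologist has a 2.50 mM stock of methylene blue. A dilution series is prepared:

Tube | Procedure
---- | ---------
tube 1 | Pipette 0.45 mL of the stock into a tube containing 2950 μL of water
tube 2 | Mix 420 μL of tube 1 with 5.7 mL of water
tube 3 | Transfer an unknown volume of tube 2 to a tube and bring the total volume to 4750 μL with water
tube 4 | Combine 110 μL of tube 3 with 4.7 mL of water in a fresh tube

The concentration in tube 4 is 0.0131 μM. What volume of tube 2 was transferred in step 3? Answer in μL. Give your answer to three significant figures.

120 μL

Step 1: 0.45 mL + 2950 μL = 3.4 mL total → factor 3.4/0.45 = 7.5556
Step 2: 420 μL + 5.7 mL = 6120 μL total → factor 6120/420 = 14.571
Step 3: v brought to 4750 μL → factor = 4750 μL/v
Step 4: 110 μL + 4.7 mL = 4810 μL total → factor 4810/110 = 43.727
Product of known-step factors = 4814.2
Overall factor = 2.50 mM / (0.0131 μM) = 1.9084 × 10^5
Step-3 factor = 1.9084 × 10^5 / 4814.2 = 39.641
v = 4750 μL / 39.641 = 120 μL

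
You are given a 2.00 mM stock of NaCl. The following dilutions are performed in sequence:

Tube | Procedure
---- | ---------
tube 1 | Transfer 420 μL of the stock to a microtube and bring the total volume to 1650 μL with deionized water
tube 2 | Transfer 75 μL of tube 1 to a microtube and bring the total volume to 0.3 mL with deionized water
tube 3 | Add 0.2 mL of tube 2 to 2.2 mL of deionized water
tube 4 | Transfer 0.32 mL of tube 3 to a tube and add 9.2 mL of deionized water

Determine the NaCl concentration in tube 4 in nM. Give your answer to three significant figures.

357 nM

Step 1: 420 μL brought to 1650 μL → factor 1650/420 = 3.9286
Step 2: 75 μL brought to 0.3 mL → factor 300/75 = 4
Step 3: 0.2 mL + 2.2 mL = 2.4 mL total → factor 2.4/0.2 = 12
Step 4: 0.32 mL + 9.2 mL = 9.52 mL total → factor 9.52/0.32 = 29.75
Overall dilution factor = 3.9286 × 4 × 12 × 29.75 = 5610
Final = 2.00 mM / 5610 = 0.0003565 mM = 357 nM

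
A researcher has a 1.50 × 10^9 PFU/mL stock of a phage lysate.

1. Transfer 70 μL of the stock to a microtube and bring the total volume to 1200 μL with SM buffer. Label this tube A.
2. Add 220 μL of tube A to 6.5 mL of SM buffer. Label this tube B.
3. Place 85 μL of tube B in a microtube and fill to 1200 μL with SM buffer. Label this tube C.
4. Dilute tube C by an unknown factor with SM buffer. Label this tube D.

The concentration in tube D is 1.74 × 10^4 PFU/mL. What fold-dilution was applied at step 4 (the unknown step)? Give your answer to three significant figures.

Step 1: 70 μL brought to 1200 μL → factor 1200/70 = 17.143
Step 2: 220 μL + 6.5 mL = 6720 μL total → factor 6720/220 = 30.545
Step 3: 85 μL brought to 1200 μL → factor 1200/85 = 14.118
Step 4: unknown factor x
Product of known-step factors = 7392.5
Overall factor = 1.50 × 10^9 PFU/mL / (1.74 × 10^4 PFU/mL) = 86207
x = 86207 / 7392.5 = 11.7

11.7-fold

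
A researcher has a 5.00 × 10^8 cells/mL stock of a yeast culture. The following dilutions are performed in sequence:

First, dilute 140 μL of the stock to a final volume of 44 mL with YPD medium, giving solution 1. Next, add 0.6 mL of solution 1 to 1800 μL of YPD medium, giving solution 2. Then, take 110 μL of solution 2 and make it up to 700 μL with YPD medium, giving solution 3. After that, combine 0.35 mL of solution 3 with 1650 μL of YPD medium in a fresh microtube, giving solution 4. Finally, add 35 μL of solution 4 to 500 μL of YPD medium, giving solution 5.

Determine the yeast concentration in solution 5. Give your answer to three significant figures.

Step 1: 140 μL brought to 44 mL → factor 44000/140 = 314.29
Step 2: 0.6 mL + 1800 μL = 2.4 mL total → factor 2.4/0.6 = 4
Step 3: 110 μL brought to 700 μL → factor 700/110 = 6.3636
Step 4: 0.35 mL + 1650 μL = 2 mL total → factor 2/0.35 = 5.7143
Step 5: 35 μL + 500 μL = 535 μL total → factor 535/35 = 15.286
Overall dilution factor = 314.29 × 4 × 6.3636 × 5.7143 × 15.286 = 6.9878 × 10^5
Final = 5.00 × 10^8 cells/mL / 6.9878 × 10^5 = 716 cells/mL

716 cells/mL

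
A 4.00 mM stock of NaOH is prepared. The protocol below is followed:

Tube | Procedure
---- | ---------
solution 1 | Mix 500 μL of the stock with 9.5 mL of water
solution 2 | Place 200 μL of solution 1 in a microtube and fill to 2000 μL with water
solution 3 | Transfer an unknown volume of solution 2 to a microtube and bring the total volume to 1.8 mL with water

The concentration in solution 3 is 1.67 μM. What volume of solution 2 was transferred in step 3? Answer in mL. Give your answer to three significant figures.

Step 1: 500 μL + 9.5 mL = 10000 μL total → factor 10000/500 = 20
Step 2: 200 μL brought to 2000 μL → factor 2000/200 = 10
Step 3: v brought to 1.8 mL → factor = 1.8 mL/v
Product of known-step factors = 200
Overall factor = 4.00 mM / (1.67 μM) = 2395.2
Step-3 factor = 2395.2 / 200 = 11.976
v = 1.8 mL / 11.976 = 0.150 mL

0.150 mL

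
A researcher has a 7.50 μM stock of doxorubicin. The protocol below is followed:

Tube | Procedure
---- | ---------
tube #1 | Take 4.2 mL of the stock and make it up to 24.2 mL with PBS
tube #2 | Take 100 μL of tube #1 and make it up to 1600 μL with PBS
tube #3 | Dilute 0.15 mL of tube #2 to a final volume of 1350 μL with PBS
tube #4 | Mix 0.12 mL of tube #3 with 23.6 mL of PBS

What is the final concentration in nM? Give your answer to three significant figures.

Step 1: 4.2 mL brought to 24.2 mL → factor 24.2/4.2 = 5.7619
Step 2: 100 μL brought to 1600 μL → factor 1600/100 = 16
Step 3: 0.15 mL brought to 1350 μL → factor 1.35/0.15 = 9
Step 4: 0.12 mL + 23.6 mL = 23.72 mL total → factor 23.72/0.12 = 197.67
Overall dilution factor = 5.7619 × 16 × 9 × 197.67 = 1.6401 × 10^5
Final = 7.50 μM / 1.6401 × 10^5 = 4.573 × 10^-5 μM = 0.0457 nM

0.0457 nM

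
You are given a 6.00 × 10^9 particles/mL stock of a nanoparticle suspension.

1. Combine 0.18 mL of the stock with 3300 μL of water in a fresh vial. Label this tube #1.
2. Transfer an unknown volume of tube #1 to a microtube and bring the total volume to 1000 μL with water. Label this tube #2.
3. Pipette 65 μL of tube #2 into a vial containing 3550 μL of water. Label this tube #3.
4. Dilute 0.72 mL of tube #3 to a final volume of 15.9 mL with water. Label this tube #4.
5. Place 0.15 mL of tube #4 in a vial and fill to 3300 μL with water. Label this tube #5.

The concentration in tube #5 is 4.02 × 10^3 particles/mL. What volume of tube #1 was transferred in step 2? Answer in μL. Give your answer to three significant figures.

Step 1: 0.18 mL + 3300 μL = 3.48 mL total → factor 3.48/0.18 = 19.333
Step 2: v brought to 1000 μL → factor = 1000 μL/v
Step 3: 65 μL + 3550 μL = 3615 μL total → factor 3615/65 = 55.615
Step 4: 0.72 mL brought to 15.9 mL → factor 15.9/0.72 = 22.083
Step 5: 0.15 mL brought to 3300 μL → factor 3.3/0.15 = 22
Product of known-step factors = 5.2238 × 10^5
Overall factor = 6.00 × 10^9 particles/mL / (4.02 × 10^3 particles/mL) = 1.4925 × 10^6
Step-2 factor = 1.4925 × 10^6 / 5.2238 × 10^5 = 2.8572
v = 1000 μL / 2.8572 = 350 μL

350 μL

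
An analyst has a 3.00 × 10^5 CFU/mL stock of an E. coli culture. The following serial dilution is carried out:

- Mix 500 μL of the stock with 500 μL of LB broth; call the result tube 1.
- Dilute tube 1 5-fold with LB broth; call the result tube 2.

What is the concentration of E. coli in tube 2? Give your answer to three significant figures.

Step 1: 500 μL + 500 μL = 1000 μL total → factor 1000/500 = 2
Step 2: 5-fold → factor 5
Overall dilution factor = 2 × 5 = 10
Final = 3.00 × 10^5 CFU/mL / 10 = 3.00 × 10^4 CFU/mL

3.00 × 10^4 CFU/mL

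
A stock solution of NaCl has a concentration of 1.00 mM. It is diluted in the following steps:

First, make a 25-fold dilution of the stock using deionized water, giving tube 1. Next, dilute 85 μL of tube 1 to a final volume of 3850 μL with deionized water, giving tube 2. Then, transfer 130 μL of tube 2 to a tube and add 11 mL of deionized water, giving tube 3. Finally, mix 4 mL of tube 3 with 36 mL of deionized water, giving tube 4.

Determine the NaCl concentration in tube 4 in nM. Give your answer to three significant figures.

1.03 nM

Step 1: 25-fold → factor 25
Step 2: 85 μL brought to 3850 μL → factor 3850/85 = 45.294
Step 3: 130 μL + 11 mL = 11130 μL total → factor 11130/130 = 85.615
Step 4: 4 mL + 36 mL = 40 mL total → factor 40/4 = 10
Overall dilution factor = 25 × 45.294 × 85.615 × 10 = 9.6947 × 10^5
Final = 1.00 mM / 9.6947 × 10^5 = 1.031 × 10^-6 mM = 1.03 nM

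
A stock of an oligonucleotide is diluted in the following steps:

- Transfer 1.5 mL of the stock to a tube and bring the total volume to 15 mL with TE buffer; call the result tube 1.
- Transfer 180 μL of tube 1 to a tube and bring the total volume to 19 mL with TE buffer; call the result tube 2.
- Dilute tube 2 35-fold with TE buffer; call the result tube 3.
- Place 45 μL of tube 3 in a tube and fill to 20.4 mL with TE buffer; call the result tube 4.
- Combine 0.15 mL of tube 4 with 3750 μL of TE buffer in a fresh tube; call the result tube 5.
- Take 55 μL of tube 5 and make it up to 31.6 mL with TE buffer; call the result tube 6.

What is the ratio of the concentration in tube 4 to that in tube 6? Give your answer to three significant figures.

1.49 × 10^4

Step 1: 1.5 mL brought to 15 mL → factor 15/1.5 = 10
Step 2: 180 μL brought to 19 mL → factor 19000/180 = 105.56
Step 3: 35-fold → factor 35
Step 4: 45 μL brought to 20.4 mL → factor 20400/45 = 453.33
Step 5: 0.15 mL + 3750 μL = 3.9 mL total → factor 3.9/0.15 = 26
Step 6: 55 μL brought to 31.6 mL → factor 31600/55 = 574.55
Dilution factor to tube 4 = 1.6748 × 10^7; to tube 6 = 2.5019 × 10^11
[tube 4]/[tube 6] = (factor to tube 6)/(factor to tube 4) = 2.5019 × 10^11/1.6748 × 10^7 = 1.49 × 10^4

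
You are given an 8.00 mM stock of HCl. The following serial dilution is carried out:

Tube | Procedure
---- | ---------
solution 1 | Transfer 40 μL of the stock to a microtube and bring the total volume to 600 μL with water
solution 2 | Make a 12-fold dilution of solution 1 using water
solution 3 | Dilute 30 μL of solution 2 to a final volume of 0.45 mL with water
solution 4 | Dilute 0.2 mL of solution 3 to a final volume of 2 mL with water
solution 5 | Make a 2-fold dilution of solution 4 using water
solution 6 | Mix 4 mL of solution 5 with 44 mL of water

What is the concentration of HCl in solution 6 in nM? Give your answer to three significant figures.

12.3 nM

Step 1: 40 μL brought to 600 μL → factor 600/40 = 15
Step 2: 12-fold → factor 12
Step 3: 30 μL brought to 0.45 mL → factor 450/30 = 15
Step 4: 0.2 mL brought to 2 mL → factor 2/0.2 = 10
Step 5: 2-fold → factor 2
Step 6: 4 mL + 44 mL = 48 mL total → factor 48/4 = 12
Overall dilution factor = 15 × 12 × 15 × 10 × 2 × 12 = 6.48 × 10^5
Final = 8.00 mM / 6.48 × 10^5 = 1.235 × 10^-5 mM = 12.3 nM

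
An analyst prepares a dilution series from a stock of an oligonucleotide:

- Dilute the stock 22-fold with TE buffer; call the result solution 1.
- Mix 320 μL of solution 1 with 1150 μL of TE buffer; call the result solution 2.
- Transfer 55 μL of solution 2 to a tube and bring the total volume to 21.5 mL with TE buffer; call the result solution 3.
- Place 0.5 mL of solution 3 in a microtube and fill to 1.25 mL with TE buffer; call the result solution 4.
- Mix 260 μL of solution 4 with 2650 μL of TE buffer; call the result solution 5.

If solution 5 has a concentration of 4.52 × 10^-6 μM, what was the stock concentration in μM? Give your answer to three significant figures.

Step 1: 22-fold → factor 22
Step 2: 320 μL + 1150 μL = 1470 μL total → factor 1470/320 = 4.5938
Step 3: 55 μL brought to 21.5 mL → factor 21500/55 = 390.91
Step 4: 0.5 mL brought to 1.25 mL → factor 1.25/0.5 = 2.5
Step 5: 260 μL + 2650 μL = 2910 μL total → factor 2910/260 = 11.192
Overall dilution factor = 22 × 4.5938 × 390.91 × 2.5 × 11.192 = 1.1054 × 10^6
Stock = 4.52 × 10^-6 μM × 1.1054 × 10^6 = 5.00 μM

5.00 μM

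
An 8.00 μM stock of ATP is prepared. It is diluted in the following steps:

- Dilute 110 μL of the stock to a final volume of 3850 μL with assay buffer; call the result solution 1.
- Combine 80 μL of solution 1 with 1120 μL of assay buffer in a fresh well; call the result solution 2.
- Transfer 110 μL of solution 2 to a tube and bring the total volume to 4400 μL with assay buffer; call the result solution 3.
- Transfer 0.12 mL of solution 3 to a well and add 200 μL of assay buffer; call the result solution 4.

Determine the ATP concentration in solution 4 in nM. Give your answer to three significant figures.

Step 1: 110 μL brought to 3850 μL → factor 3850/110 = 35
Step 2: 80 μL + 1120 μL = 1200 μL total → factor 1200/80 = 15
Step 3: 110 μL brought to 4400 μL → factor 4400/110 = 40
Step 4: 0.12 mL + 200 μL = 0.32 mL total → factor 0.32/0.12 = 2.6667
Overall dilution factor = 35 × 15 × 40 × 2.6667 = 56000
Final = 8.00 μM / 56000 = 0.0001429 μM = 0.143 nM

0.143 nM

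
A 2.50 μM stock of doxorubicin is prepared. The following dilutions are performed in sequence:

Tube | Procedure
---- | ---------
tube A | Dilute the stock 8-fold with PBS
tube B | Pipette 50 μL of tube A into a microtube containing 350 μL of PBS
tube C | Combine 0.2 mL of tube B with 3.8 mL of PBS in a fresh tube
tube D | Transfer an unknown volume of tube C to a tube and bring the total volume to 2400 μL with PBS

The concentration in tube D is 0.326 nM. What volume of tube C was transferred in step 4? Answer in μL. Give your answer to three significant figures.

Step 1: 8-fold → factor 8
Step 2: 50 μL + 350 μL = 400 μL total → factor 400/50 = 8
Step 3: 0.2 mL + 3.8 mL = 4 mL total → factor 4/0.2 = 20
Step 4: v brought to 2400 μL → factor = 2400 μL/v
Product of known-step factors = 1280
Overall factor = 2.50 μM / (0.326 nM) = 7668.7
Step-4 factor = 7668.7 / 1280 = 5.9912
v = 2400 μL / 5.9912 = 401 μL

401 μL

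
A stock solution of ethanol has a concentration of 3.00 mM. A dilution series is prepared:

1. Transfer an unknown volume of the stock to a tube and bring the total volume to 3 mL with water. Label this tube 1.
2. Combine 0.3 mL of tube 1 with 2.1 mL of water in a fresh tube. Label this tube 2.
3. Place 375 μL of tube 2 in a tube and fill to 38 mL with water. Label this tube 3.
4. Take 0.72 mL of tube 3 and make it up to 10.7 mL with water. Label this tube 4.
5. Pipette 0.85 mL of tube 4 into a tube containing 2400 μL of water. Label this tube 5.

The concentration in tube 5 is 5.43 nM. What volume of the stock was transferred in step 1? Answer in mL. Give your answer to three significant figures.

0.250 mL

Step 1: v brought to 3 mL → factor = 3 mL/v
Step 2: 0.3 mL + 2.1 mL = 2.4 mL total → factor 2.4/0.3 = 8
Step 3: 375 μL brought to 38 mL → factor 38000/375 = 101.33
Step 4: 0.72 mL brought to 10.7 mL → factor 10.7/0.72 = 14.861
Step 5: 0.85 mL + 2400 μL = 3.25 mL total → factor 3.25/0.85 = 3.8235
Product of known-step factors = 46064
Overall factor = 3.00 mM / (5.43 nM) = 5.5249 × 10^5
Step-1 factor = 5.5249 × 10^5 / 46064 = 11.994
v = 3 mL / 11.994 = 0.250 mL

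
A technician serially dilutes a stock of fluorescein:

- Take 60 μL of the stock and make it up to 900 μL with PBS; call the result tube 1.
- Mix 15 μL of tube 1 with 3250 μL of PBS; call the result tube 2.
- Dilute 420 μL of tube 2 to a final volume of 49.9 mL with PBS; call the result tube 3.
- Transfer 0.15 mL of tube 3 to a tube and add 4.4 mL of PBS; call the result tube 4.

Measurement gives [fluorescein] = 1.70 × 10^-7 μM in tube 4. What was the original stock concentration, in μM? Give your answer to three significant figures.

Step 1: 60 μL brought to 900 μL → factor 900/60 = 15
Step 2: 15 μL + 3250 μL = 3265 μL total → factor 3265/15 = 217.67
Step 3: 420 μL brought to 49.9 mL → factor 49900/420 = 118.81
Step 4: 0.15 mL + 4.4 mL = 4.55 mL total → factor 4.55/0.15 = 30.333
Overall dilution factor = 15 × 217.67 × 118.81 × 30.333 = 1.1767 × 10^7
Stock = 1.70 × 10^-7 μM × 1.1767 × 10^7 = 2.00 μM

2.00 μM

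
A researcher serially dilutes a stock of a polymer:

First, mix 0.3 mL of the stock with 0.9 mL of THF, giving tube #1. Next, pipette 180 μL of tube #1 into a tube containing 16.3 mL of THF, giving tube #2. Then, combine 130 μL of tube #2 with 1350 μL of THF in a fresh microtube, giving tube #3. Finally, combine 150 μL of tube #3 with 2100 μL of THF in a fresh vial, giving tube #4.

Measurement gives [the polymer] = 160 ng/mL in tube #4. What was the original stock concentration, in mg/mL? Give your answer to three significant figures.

10.0 mg/mL

Step 1: 0.3 mL + 0.9 mL = 1.2 mL total → factor 1.2/0.3 = 4
Step 2: 180 μL + 16.3 mL = 16480 μL total → factor 16480/180 = 91.556
Step 3: 130 μL + 1350 μL = 1480 μL total → factor 1480/130 = 11.385
Step 4: 150 μL + 2100 μL = 2250 μL total → factor 2250/150 = 15
Overall dilution factor = 4 × 91.556 × 11.385 × 15 = 62539
Stock = 160 ng/mL × 62539 = 1.001 × 10^7 ng/mL = 10.0 mg/mL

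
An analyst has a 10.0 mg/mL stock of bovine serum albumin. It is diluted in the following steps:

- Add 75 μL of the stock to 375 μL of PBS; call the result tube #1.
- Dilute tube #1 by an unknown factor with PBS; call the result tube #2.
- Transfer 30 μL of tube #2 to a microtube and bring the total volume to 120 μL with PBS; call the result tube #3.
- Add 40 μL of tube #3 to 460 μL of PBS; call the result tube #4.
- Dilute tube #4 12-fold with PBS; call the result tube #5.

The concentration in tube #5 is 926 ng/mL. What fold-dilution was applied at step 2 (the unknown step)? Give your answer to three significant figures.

3.00-fold

Step 1: 75 μL + 375 μL = 450 μL total → factor 450/75 = 6
Step 2: unknown factor x
Step 3: 30 μL brought to 120 μL → factor 120/30 = 4
Step 4: 40 μL + 460 μL = 500 μL total → factor 500/40 = 12.5
Step 5: 12-fold → factor 12
Product of known-step factors = 3600
Overall factor = 10.0 mg/mL / (926 ng/mL) = 10799
x = 10799 / 3600 = 3.00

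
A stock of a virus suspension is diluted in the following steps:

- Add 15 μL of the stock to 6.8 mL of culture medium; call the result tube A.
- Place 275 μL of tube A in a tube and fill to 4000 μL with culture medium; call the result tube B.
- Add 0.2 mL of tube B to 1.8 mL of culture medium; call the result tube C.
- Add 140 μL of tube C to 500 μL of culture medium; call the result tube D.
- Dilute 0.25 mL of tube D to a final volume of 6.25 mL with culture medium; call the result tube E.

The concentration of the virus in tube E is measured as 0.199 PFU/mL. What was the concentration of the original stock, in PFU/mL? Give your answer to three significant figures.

Step 1: 15 μL + 6.8 mL = 6815 μL total → factor 6815/15 = 454.33
Step 2: 275 μL brought to 4000 μL → factor 4000/275 = 14.545
Step 3: 0.2 mL + 1.8 mL = 2 mL total → factor 2/0.2 = 10
Step 4: 140 μL + 500 μL = 640 μL total → factor 640/140 = 4.5714
Step 5: 0.25 mL brought to 6.25 mL → factor 6.25/0.25 = 25
Overall dilution factor = 454.33 × 14.545 × 10 × 4.5714 × 25 = 7.5526 × 10^6
Stock = 0.199 PFU/mL × 7.5526 × 10^6 = 1.50 × 10^6 PFU/mL

1.50 × 10^6 PFU/mL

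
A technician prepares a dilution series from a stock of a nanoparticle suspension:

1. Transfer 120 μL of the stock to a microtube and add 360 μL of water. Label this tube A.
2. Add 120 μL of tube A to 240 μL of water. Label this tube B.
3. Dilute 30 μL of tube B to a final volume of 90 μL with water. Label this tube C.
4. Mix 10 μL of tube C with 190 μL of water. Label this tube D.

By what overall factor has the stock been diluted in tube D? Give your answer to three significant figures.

Step 1: 120 μL + 360 μL = 480 μL total → factor 480/120 = 4
Step 2: 120 μL + 240 μL = 360 μL total → factor 360/120 = 3
Step 3: 30 μL brought to 90 μL → factor 90/30 = 3
Step 4: 10 μL + 190 μL = 200 μL total → factor 200/10 = 20
Overall dilution factor = 4 × 3 × 3 × 20 = 720

720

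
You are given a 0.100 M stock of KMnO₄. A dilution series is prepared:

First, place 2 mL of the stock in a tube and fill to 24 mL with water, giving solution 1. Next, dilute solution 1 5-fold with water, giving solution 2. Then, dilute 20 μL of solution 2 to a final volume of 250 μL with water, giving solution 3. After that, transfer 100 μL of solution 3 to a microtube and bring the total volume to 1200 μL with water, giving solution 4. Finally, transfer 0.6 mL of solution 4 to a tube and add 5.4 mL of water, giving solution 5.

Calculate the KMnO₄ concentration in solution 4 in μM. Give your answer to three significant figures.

Step 1: 2 mL brought to 24 mL → factor 24/2 = 12
Step 2: 5-fold → factor 5
Step 3: 20 μL brought to 250 μL → factor 250/20 = 12.5
Step 4: 100 μL brought to 1200 μL → factor 1200/100 = 12
Dilution factor through solution 4 = 12 × 5 × 12.5 × 12 = 9000
[solution 4] = 0.100 M / 9000 = 1.111 × 10^-5 M = 11.1 μM

11.1 μM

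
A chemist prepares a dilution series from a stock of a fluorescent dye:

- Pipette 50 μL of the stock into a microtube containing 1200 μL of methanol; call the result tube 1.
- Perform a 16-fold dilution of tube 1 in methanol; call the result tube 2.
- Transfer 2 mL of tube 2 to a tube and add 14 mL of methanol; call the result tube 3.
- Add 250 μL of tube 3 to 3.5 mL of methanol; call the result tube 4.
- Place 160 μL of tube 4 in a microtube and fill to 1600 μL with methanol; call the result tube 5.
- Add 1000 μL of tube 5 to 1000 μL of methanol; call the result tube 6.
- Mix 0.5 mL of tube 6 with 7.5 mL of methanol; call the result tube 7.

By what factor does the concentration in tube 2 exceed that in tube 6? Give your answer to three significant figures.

Step 1: 50 μL + 1200 μL = 1250 μL total → factor 1250/50 = 25
Step 2: 16-fold → factor 16
Step 3: 2 mL + 14 mL = 16 mL total → factor 16/2 = 8
Step 4: 250 μL + 3.5 mL = 3750 μL total → factor 3750/250 = 15
Step 5: 160 μL brought to 1600 μL → factor 1600/160 = 10
Step 6: 1000 μL + 1000 μL = 2000 μL total → factor 2000/1000 = 2
Dilution factor to tube 2 = 400; to tube 6 = 9.6 × 10^5
[tube 2]/[tube 6] = (factor to tube 6)/(factor to tube 2) = 9.6 × 10^5/400 = 2.40 × 10^3

2.40 × 10^3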